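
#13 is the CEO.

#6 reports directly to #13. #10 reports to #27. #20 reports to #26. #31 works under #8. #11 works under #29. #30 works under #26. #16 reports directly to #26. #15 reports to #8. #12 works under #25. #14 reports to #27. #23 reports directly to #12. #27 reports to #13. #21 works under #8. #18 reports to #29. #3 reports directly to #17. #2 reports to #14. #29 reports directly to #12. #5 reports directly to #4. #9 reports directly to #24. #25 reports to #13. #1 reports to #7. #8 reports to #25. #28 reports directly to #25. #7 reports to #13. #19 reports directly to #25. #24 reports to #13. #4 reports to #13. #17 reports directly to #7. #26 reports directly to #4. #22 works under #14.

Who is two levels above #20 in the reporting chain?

#20 reports to #26, and #26 reports to #4. So #20's skip-level manager is #4.

#4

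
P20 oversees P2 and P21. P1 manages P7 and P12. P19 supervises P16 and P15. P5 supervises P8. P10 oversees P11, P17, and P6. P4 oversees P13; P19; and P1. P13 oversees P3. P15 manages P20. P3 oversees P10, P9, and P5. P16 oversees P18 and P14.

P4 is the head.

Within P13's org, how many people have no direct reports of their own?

5

The people in P13's organization with no one reporting to them are P8, P9, P6, P17, P11. That is 5.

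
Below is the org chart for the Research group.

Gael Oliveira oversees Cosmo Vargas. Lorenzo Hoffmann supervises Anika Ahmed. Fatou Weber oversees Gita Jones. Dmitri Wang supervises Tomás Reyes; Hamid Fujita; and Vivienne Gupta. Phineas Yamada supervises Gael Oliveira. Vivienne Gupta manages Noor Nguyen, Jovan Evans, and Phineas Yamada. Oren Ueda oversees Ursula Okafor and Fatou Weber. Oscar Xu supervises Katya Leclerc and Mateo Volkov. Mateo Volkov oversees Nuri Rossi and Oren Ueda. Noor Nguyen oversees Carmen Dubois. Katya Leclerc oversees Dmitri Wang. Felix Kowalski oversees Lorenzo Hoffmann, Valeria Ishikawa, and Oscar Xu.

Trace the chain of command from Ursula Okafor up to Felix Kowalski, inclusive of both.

Ursula Okafor -> Oren Ueda -> Mateo Volkov -> Oscar Xu -> Felix Kowalski

Ursula Okafor reports to Oren Ueda. Oren Ueda reports to Mateo Volkov. Mateo Volkov reports to Oscar Xu. Oscar Xu reports to Felix Kowalski. Felix Kowalski is at the top.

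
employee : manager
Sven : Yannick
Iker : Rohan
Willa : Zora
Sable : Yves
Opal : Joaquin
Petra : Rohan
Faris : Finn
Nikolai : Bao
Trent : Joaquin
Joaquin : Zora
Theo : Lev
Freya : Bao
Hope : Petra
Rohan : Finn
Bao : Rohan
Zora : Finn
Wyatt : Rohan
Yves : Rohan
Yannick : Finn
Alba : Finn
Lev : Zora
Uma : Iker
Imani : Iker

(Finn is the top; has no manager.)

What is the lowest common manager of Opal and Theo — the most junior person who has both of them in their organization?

Opal's chain of managers is Joaquin, Zora, Finn. Theo's chain of managers is Lev, Zora, Finn. The first manager that appears in both chains is Zora.

Zora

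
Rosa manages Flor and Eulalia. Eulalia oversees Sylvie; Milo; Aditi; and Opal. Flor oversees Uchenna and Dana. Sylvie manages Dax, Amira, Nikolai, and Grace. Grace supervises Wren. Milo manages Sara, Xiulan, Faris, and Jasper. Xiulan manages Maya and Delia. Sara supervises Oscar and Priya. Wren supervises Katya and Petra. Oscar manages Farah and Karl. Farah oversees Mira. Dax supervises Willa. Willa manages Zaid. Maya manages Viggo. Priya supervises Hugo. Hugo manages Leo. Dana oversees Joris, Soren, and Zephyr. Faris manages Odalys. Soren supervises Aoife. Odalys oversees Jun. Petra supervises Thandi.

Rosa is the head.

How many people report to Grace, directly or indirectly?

Grace directly manages Wren. Under Wren: Petra, Thandi, Katya (3). That's 4 in total.

4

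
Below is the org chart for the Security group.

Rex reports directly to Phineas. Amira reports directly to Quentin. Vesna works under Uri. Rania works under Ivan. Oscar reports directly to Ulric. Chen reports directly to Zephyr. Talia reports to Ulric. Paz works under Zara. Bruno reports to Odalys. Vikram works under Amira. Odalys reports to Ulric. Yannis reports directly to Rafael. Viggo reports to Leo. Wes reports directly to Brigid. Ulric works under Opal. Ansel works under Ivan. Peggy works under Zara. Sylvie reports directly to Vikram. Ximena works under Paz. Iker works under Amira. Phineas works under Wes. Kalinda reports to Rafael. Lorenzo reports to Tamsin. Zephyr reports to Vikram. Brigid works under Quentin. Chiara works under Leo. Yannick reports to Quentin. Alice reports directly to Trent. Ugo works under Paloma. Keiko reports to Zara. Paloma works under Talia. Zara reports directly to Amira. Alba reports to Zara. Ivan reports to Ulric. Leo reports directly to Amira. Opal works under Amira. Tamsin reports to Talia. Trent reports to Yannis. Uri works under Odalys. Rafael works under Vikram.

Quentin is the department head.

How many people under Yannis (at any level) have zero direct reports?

1

The only person in Yannis's organization with no one reporting to them is Alice. That is 1.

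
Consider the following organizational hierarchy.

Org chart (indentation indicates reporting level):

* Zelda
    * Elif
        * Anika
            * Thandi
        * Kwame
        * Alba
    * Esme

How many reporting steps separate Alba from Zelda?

2

Chain from Alba up to Zelda: Alba → Elif → Zelda. That is 2 steps up, so Alba is 2 levels below Zelda.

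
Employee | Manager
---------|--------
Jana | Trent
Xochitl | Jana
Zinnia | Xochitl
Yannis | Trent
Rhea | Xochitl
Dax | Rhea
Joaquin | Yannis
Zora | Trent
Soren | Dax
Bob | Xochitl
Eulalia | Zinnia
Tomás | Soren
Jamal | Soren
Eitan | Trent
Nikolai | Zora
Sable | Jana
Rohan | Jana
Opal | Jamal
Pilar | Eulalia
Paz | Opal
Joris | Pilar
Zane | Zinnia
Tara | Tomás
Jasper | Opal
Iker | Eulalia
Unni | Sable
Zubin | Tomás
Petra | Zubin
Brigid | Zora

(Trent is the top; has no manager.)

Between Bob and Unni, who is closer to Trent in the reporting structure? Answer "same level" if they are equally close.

same level

Both Bob and Unni are 3 levels below Trent.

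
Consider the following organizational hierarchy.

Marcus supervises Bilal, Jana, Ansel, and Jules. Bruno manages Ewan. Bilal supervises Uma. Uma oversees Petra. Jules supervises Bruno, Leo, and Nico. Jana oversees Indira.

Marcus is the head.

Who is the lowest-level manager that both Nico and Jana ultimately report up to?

Marcus

Nico's chain of managers is Jules, Marcus. Jana's chain of managers is Marcus. The first manager that appears in both chains is Marcus.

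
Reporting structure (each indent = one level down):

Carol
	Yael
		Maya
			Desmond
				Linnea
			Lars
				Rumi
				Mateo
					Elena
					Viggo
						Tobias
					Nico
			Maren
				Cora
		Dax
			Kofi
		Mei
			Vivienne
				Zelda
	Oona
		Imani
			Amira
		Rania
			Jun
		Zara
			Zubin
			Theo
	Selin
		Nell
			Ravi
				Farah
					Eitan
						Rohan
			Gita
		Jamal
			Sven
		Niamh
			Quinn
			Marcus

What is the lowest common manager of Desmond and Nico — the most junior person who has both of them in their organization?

Maya

Desmond's chain of managers is Maya, Yael, Carol. Nico's chain of managers is Mateo, Lars, Maya, Yael, Carol. The first manager that appears in both chains is Maya.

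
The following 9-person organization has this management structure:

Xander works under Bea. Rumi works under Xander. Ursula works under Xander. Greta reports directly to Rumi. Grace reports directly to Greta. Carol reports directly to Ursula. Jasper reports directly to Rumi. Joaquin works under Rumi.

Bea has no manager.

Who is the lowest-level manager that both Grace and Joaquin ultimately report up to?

Rumi

Grace's chain of managers is Greta, Rumi, Xander, Bea. Joaquin's chain of managers is Rumi, Xander, Bea. The first manager that appears in both chains is Rumi.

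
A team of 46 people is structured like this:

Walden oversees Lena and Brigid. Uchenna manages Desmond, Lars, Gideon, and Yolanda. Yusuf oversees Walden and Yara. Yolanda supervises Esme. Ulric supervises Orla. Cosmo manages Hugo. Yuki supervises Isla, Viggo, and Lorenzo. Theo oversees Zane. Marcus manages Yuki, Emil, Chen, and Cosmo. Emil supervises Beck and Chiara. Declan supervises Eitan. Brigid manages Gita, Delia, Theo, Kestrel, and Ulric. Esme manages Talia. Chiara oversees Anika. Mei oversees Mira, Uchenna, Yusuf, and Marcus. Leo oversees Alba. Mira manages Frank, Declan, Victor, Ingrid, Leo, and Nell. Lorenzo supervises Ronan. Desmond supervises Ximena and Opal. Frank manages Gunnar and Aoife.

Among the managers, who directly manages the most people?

Mira

Direct-report counts: Mei has 4; Marcus has 4; Cosmo has 1; Emil has 2; Chiara has 1; Yuki has 3; Lorenzo has 1; Yusuf has 2; Walden has 2; Brigid has 5; Ulric has 1; Theo has 1; Uchenna has 4; Yolanda has 1; Esme has 1; Desmond has 2; Mira has 6; Leo has 1; Declan has 1; Frank has 2. The largest is 6, held by Mira.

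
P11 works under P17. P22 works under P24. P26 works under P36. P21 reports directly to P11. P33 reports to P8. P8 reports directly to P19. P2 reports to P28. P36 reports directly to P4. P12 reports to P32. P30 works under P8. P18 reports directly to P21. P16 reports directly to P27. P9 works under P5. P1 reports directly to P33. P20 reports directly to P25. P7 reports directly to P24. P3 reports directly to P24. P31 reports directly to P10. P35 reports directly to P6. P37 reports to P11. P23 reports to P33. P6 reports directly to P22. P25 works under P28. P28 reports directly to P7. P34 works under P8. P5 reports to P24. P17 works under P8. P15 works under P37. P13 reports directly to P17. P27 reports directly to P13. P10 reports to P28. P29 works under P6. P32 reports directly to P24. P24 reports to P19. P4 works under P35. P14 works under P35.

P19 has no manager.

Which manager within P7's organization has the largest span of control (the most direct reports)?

Direct-report counts within P7's organization: P7 has 1; P28 has 3; P25 has 1; P10 has 1. The largest is 3, held by P28.

P28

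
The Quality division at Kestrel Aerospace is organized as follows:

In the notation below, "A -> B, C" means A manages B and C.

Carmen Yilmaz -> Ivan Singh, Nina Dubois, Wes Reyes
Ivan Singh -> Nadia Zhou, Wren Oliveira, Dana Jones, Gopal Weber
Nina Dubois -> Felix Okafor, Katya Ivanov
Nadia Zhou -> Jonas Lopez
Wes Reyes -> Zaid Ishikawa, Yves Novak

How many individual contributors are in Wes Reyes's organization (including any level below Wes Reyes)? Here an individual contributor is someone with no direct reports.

The people in Wes Reyes's organization with no one reporting to them are Yves Novak, Zaid Ishikawa. That is 2.

2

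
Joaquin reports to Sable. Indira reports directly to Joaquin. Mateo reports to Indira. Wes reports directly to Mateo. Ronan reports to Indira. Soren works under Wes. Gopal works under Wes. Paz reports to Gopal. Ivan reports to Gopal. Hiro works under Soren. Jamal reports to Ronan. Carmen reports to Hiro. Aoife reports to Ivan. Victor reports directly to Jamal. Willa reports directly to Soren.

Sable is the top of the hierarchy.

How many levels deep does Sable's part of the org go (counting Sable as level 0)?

7

The longest chain under Sable runs Sable → Joaquin → Indira → Mateo → Wes → Gopal → Ivan → Aoife, which is 7 levels below Sable.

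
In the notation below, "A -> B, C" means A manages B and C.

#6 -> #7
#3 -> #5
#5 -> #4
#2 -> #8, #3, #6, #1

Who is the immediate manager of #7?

#6

#7 reports directly to #6.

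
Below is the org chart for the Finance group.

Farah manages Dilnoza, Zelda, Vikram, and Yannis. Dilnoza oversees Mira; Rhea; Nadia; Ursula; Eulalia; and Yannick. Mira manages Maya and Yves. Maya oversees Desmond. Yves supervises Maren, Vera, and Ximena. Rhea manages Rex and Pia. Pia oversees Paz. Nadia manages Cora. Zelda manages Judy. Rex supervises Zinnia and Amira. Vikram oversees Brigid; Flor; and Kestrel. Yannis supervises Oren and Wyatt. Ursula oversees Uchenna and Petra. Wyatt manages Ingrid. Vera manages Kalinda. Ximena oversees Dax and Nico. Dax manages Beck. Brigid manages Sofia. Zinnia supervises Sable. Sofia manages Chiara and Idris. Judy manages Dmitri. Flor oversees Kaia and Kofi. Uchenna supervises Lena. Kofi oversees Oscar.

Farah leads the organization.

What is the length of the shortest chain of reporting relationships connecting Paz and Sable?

5

Paz is 2 levels below Rhea, and Sable is 3 levels below Rhea (their lowest common manager). The shortest path runs up from Paz to Rhea and back down to Sable: 2 + 3 = 5 links.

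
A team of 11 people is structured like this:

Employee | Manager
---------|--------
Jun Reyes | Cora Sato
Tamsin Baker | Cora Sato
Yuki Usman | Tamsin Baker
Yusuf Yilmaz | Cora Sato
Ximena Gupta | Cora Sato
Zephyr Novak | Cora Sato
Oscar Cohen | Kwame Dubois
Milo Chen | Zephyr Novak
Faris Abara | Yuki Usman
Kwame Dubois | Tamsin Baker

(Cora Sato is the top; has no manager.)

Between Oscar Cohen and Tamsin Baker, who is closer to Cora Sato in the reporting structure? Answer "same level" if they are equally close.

Oscar Cohen is 3 levels below Cora Sato; Tamsin Baker is 1. Tamsin Baker is higher.

Tamsin Baker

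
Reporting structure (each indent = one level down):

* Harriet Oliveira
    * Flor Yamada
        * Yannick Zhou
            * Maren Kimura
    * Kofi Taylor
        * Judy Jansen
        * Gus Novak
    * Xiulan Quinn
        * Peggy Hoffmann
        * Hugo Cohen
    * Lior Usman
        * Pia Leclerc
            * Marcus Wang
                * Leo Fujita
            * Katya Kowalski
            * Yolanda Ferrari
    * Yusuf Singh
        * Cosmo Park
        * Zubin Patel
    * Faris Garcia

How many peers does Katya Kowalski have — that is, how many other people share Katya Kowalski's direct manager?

2

Katya Kowalski reports to Pia Leclerc. Pia Leclerc's other direct reports are Marcus Wang, Yolanda Ferrari — 2 peers.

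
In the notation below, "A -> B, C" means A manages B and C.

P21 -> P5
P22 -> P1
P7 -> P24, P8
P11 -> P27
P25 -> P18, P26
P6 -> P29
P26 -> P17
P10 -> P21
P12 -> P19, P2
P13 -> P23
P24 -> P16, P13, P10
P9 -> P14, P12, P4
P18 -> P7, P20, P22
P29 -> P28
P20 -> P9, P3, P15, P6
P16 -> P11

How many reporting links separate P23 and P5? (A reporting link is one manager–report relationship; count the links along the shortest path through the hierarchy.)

P23 is 2 levels below P24, and P5 is 3 levels below P24 (their lowest common manager). The shortest path runs up from P23 to P24 and back down to P5: 2 + 3 = 5 links.

5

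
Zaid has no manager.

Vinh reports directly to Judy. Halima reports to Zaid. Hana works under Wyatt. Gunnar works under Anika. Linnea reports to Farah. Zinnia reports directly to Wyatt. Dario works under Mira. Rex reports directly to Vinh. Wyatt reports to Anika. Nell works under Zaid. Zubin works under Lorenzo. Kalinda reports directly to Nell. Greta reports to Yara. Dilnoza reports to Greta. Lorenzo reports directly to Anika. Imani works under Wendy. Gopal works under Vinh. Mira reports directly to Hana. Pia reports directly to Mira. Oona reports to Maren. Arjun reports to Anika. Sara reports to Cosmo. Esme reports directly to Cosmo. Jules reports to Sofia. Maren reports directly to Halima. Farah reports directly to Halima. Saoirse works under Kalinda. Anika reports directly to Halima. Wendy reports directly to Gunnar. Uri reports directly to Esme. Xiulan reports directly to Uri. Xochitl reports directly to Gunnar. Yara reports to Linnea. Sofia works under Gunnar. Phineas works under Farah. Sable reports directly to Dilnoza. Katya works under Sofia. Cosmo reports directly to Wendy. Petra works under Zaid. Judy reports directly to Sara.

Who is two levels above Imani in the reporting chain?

Gunnar

Imani reports to Wendy, and Wendy reports to Gunnar. So Imani's skip-level manager is Gunnar.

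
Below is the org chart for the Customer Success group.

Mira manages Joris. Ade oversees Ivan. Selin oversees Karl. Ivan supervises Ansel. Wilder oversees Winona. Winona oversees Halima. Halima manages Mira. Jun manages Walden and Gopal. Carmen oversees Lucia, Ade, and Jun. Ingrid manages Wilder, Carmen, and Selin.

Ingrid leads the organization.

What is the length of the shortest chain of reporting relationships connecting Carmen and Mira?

Carmen is 1 level below Ingrid, and Mira is 4 levels below Ingrid (their lowest common manager). The shortest path runs up from Carmen to Ingrid and back down to Mira: 1 + 4 = 5 links.

5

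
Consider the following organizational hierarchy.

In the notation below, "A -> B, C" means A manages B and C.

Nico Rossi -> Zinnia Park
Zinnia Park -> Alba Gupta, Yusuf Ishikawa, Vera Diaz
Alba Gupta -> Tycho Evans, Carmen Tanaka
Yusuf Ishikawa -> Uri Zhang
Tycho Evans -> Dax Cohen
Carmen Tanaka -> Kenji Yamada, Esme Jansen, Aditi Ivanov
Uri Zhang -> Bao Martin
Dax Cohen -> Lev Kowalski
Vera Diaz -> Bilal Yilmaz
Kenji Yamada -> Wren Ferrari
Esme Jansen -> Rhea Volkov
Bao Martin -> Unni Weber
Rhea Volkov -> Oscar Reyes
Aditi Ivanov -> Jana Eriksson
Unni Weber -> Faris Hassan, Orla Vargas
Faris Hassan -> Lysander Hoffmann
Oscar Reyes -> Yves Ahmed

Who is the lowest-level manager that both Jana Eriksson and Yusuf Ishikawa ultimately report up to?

Zinnia Park

Jana Eriksson's chain of managers is Aditi Ivanov, Carmen Tanaka, Alba Gupta, Zinnia Park, Nico Rossi. Yusuf Ishikawa's chain of managers is Zinnia Park, Nico Rossi. The first manager that appears in both chains is Zinnia Park.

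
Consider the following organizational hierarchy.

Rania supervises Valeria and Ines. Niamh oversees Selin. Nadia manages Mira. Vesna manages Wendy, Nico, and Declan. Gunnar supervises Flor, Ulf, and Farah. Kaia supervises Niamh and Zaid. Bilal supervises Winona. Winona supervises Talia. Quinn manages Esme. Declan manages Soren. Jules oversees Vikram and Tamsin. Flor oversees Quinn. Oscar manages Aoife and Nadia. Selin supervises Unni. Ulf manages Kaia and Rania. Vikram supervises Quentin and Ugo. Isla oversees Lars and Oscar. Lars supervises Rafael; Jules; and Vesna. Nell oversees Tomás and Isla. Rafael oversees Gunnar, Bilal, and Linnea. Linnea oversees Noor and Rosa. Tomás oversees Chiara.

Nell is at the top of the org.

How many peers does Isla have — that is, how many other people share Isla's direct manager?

1

Isla reports to Nell. Nell's other direct reports are Tomás — 1 peer.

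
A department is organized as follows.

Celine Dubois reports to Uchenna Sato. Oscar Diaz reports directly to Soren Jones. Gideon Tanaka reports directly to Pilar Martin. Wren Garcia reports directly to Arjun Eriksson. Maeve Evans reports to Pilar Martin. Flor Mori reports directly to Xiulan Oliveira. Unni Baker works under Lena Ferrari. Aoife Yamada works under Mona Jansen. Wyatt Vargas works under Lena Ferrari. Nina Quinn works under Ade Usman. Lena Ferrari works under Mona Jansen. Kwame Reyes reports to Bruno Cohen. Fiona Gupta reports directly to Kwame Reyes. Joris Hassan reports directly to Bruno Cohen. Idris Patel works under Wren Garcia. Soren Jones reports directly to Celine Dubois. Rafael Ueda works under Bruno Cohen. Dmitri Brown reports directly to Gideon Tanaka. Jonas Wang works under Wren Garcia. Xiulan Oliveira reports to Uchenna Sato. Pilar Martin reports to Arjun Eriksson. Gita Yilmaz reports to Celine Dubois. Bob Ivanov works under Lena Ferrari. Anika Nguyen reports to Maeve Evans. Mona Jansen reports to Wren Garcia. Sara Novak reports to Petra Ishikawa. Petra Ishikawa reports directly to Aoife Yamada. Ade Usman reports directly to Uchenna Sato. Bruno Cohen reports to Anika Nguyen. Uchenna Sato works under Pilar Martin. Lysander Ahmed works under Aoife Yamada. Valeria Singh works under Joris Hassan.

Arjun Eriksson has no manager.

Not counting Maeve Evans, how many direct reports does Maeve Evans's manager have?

Maeve Evans reports to Pilar Martin. Pilar Martin's other direct reports are Uchenna Sato, Gideon Tanaka — 2 peers.

2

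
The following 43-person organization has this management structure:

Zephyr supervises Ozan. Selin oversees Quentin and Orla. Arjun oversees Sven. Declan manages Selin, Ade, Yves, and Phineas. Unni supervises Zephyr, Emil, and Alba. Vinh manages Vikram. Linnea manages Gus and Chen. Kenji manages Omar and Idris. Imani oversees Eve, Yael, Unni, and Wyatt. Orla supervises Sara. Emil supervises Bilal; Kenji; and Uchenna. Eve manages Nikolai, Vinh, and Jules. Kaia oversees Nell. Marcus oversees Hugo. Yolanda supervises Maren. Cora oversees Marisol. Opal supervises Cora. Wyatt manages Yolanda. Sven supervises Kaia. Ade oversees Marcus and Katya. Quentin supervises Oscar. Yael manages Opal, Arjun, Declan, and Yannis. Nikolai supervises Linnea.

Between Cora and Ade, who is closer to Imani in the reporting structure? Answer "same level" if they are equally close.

same level

Both Cora and Ade are 3 levels below Imani.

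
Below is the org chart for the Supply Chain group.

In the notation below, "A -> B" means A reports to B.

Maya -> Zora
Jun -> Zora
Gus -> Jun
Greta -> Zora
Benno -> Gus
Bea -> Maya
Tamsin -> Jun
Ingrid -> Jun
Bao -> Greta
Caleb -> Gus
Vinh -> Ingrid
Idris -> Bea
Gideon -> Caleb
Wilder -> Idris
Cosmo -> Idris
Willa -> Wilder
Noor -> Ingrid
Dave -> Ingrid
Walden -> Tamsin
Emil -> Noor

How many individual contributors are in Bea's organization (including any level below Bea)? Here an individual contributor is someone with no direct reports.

The people in Bea's organization with no one reporting to them are Cosmo, Willa. That is 2.

2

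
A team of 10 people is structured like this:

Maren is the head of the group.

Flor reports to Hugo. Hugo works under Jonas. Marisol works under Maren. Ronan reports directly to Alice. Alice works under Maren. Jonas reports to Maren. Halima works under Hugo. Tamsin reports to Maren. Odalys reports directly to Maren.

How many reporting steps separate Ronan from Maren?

Chain from Ronan up to Maren: Ronan → Alice → Maren. That is 2 steps up, so Ronan is 2 levels below Maren.

2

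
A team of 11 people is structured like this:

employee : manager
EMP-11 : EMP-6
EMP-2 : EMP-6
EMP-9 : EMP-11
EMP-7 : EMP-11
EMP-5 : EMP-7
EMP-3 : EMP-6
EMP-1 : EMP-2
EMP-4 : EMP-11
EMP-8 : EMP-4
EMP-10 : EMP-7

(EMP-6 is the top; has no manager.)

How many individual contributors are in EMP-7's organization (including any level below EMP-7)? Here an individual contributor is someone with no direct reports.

The people in EMP-7's organization with no one reporting to them are EMP-10, EMP-5. That is 2.

2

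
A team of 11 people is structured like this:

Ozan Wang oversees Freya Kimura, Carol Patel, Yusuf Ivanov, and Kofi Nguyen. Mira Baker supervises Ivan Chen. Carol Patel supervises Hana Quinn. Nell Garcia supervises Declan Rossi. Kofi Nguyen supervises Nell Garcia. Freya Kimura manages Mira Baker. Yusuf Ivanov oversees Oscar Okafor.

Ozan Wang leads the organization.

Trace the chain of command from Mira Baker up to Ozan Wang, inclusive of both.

Mira Baker -> Freya Kimura -> Ozan Wang

Mira Baker reports to Freya Kimura. Freya Kimura reports to Ozan Wang. Ozan Wang is at the top.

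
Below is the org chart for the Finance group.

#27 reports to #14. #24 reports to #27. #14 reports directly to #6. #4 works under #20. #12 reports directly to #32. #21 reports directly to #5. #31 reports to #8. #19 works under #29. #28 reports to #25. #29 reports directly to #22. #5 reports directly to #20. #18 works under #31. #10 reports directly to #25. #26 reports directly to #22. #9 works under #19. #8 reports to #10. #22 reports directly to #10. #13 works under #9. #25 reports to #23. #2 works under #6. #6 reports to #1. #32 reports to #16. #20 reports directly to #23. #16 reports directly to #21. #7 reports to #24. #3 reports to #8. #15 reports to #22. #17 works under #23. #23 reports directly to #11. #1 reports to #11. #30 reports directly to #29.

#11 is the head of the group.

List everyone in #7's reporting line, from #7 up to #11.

#7 reports to #24. #24 reports to #27. #27 reports to #14. #14 reports to #6. #6 reports to #1. #1 reports to #11. #11 is at the top.

#7 -> #24 -> #27 -> #14 -> #6 -> #1 -> #11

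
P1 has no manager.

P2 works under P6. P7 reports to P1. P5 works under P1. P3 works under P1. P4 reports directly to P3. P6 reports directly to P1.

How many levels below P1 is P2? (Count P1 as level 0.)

2

Chain from P2 up to P1: P2 → P6 → P1. That is 2 steps up, so P2 is 2 levels below P1.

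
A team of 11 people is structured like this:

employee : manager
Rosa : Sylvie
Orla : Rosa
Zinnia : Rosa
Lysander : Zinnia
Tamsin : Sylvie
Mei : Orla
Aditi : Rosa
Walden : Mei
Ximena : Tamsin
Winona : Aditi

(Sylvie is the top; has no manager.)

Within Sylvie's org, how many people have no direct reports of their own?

4

The people in Sylvie's organization with no one reporting to them are Ximena, Winona, Lysander, Walden. That is 4.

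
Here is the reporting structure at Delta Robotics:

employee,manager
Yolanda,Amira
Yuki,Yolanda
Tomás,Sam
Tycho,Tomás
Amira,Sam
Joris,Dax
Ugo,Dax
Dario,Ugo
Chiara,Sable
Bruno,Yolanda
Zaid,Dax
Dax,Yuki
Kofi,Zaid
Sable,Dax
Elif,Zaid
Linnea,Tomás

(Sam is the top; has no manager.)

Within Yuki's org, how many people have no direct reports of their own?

5

The people in Yuki's organization with no one reporting to them are Dario, Joris, Chiara, Kofi, Elif. That is 5.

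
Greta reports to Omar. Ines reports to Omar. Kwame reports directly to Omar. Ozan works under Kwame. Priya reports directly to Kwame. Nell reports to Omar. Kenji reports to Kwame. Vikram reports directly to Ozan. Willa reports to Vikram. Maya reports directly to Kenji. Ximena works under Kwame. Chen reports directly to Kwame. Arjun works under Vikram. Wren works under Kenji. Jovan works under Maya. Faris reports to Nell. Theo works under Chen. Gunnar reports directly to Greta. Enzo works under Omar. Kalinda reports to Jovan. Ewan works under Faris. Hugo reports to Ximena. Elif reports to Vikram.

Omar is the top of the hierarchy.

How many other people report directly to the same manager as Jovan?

0

Jovan reports to Maya, and Maya has no other direct reports. Jovan has 0 peers.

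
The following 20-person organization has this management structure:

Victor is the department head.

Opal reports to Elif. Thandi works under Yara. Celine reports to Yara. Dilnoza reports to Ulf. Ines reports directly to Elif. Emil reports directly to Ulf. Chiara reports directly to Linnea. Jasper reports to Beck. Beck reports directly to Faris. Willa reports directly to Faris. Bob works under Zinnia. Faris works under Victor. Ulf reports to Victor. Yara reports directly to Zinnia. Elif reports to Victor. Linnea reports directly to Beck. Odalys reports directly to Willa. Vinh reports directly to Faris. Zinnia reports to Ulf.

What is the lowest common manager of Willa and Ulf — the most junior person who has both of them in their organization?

Victor

Willa's chain of managers is Faris, Victor. Ulf's chain of managers is Victor. The first manager that appears in both chains is Victor.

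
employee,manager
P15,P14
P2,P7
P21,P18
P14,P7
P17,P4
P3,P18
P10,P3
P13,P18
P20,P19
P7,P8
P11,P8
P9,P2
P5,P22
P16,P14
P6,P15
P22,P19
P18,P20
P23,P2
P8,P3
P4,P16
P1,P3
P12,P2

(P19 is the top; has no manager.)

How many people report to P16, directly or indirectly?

P16 directly manages P4. Under P4: P17 (1). That's 2 in total.

2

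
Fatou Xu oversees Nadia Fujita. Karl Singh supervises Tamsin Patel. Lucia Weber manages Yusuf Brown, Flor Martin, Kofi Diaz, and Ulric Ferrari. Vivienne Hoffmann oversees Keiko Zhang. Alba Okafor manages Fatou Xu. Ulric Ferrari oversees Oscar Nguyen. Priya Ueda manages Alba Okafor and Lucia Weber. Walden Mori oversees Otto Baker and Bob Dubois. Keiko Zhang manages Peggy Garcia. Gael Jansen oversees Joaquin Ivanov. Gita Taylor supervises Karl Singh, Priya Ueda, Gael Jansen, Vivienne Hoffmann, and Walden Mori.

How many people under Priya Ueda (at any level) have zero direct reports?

5

The people in Priya Ueda's organization with no one reporting to them are Oscar Nguyen, Kofi Diaz, Flor Martin, Yusuf Brown, Nadia Fujita. That is 5.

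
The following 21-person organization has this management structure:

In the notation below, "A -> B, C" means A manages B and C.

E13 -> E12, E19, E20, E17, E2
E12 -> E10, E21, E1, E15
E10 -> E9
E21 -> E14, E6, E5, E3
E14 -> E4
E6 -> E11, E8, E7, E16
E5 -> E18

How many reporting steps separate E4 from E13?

4

Chain from E4 up to E13: E4 → E14 → E21 → E12 → E13. That is 4 steps up, so E4 is 4 levels below E13.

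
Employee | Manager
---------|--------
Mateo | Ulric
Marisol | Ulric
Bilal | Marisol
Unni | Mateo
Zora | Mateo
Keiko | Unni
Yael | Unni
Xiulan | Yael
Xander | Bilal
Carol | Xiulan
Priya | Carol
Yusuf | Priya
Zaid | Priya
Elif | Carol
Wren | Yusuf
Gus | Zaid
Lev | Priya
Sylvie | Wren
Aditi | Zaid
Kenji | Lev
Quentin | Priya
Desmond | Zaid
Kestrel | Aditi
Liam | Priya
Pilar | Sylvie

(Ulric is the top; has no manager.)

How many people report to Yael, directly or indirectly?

17

Yael directly manages Xiulan. Under Xiulan: Carol, Elif, Priya, Liam, Quentin, Lev, Kenji, Zaid, Desmond, Aditi, Kestrel, Gus, Yusuf, Wren, Sylvie, Pilar (16). That's 17 in total.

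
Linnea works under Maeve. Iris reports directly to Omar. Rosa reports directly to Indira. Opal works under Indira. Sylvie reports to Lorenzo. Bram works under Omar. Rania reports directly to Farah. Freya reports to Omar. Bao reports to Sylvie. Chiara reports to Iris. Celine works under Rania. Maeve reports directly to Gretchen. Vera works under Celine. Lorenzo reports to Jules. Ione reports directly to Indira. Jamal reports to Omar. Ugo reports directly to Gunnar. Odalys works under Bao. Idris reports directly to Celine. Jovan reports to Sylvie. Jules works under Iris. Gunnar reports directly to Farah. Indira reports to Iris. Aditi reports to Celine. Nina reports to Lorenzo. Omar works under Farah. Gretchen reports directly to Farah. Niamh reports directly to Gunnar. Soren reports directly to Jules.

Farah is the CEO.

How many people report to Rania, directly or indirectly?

Rania directly manages Celine. Under Celine: Aditi, Vera, Idris (3). That's 4 in total.

4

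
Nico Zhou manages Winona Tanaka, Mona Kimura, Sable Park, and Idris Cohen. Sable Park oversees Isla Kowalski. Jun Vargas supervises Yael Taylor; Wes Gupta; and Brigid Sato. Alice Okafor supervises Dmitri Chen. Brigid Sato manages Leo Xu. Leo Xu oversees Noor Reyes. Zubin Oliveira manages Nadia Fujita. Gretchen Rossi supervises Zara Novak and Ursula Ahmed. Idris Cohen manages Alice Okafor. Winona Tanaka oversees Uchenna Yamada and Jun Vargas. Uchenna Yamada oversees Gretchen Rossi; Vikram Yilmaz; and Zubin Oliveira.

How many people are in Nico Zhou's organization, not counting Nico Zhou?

20

Nico Zhou directly manages Winona Tanaka, Idris Cohen, Sable Park, Mona Kimura. Under Winona Tanaka: Jun Vargas, Brigid Sato, Leo Xu, Noor Reyes, Wes Gupta, Yael Taylor, Uchenna Yamada, Zubin Oliveira, Nadia Fujita, Gretchen Rossi, Ursula Ahmed, Zara Novak, Vikram Yilmaz (13). Under Idris Cohen: Alice Okafor, Dmitri Chen (2). Under Sable Park: Isla Kowalski (1). Mona Kimura has no reports. So Nico Zhou's organization is 4 direct reports plus everyone under them: 14 + 3 + 2 + 1 = 20.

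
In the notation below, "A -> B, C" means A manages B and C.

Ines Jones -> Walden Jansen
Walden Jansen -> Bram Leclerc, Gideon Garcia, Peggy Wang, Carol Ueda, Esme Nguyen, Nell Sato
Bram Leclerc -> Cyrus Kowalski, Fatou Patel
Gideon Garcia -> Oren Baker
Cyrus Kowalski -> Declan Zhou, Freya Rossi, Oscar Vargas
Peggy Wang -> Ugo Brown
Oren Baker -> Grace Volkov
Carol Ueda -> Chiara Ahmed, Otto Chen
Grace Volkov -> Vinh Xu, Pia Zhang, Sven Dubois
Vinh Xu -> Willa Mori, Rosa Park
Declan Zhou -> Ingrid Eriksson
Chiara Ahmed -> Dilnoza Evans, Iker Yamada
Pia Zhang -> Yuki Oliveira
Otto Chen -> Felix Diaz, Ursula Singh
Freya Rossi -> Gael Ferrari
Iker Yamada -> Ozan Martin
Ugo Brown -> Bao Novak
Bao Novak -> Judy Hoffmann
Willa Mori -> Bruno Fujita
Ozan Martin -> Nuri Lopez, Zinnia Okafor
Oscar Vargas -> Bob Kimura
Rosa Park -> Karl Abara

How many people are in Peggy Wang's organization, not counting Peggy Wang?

3

Peggy Wang directly manages Ugo Brown. Under Ugo Brown: Bao Novak, Judy Hoffmann (2). That's 3 in total.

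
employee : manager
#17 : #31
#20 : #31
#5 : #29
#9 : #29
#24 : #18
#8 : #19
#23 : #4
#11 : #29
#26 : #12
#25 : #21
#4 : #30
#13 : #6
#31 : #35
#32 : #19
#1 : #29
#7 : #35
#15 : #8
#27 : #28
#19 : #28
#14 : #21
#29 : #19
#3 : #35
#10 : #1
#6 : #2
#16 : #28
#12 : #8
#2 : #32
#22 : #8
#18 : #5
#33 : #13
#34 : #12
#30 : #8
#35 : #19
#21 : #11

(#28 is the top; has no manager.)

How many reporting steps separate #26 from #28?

Chain from #26 up to #28: #26 → #12 → #8 → #19 → #28. That is 4 steps up, so #26 is 4 levels below #28.

4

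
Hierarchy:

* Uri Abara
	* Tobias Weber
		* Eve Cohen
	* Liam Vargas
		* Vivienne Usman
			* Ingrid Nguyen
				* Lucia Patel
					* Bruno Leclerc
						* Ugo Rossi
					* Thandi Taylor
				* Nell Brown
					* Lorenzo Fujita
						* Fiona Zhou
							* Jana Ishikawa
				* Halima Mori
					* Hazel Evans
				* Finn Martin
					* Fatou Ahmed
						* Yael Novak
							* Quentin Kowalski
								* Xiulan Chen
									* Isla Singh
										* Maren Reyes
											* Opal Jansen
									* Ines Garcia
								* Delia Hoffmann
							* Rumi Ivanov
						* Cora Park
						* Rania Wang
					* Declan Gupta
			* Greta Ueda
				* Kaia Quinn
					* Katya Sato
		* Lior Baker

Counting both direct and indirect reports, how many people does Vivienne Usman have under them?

28

Vivienne Usman directly manages Ingrid Nguyen, Greta Ueda. Under Ingrid Nguyen: Finn Martin, Declan Gupta, Fatou Ahmed, Rania Wang, Cora Park, Yael Novak, Rumi Ivanov, Quentin Kowalski, Delia Hoffmann, Xiulan Chen, Ines Garcia, Isla Singh, Maren Reyes, Opal Jansen, Halima Mori, Hazel Evans, Nell Brown, Lorenzo Fujita, Fiona Zhou, Jana Ishikawa, Lucia Patel, Thandi Taylor, Bruno Leclerc, Ugo Rossi (24). Under Greta Ueda: Kaia Quinn, Katya Sato (2). So Vivienne Usman's organization is 2 direct reports plus everyone under them: 25 + 3 = 28.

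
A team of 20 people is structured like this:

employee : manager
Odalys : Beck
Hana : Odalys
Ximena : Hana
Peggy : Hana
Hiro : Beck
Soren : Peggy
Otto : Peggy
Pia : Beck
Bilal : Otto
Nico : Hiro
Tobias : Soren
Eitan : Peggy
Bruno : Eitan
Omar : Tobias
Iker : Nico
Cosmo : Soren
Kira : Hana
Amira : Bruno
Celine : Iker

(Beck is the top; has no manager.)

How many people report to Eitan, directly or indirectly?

Eitan directly manages Bruno. Under Bruno: Amira (1). That's 2 in total.

2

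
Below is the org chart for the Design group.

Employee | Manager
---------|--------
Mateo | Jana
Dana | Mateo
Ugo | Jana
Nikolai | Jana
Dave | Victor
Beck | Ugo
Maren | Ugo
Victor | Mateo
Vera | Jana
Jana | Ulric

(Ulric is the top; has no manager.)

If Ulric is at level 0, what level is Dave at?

4

Chain from Dave up to Ulric: Dave → Victor → Mateo → Jana → Ulric. That is 4 steps up, so Dave is 4 levels below Ulric.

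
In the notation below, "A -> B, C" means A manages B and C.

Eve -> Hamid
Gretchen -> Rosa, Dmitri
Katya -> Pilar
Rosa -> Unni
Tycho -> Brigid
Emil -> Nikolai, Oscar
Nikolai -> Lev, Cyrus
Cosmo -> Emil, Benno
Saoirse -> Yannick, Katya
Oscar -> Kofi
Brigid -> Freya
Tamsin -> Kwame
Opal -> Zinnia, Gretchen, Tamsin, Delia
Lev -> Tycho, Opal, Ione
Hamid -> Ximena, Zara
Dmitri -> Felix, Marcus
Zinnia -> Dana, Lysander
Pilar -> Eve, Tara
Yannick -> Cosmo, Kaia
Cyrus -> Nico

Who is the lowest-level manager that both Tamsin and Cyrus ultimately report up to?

Nikolai

Tamsin's chain of managers is Opal, Lev, Nikolai, Emil, Cosmo, Yannick, Saoirse. Cyrus's chain of managers is Nikolai, Emil, Cosmo, Yannick, Saoirse. The first manager that appears in both chains is Nikolai.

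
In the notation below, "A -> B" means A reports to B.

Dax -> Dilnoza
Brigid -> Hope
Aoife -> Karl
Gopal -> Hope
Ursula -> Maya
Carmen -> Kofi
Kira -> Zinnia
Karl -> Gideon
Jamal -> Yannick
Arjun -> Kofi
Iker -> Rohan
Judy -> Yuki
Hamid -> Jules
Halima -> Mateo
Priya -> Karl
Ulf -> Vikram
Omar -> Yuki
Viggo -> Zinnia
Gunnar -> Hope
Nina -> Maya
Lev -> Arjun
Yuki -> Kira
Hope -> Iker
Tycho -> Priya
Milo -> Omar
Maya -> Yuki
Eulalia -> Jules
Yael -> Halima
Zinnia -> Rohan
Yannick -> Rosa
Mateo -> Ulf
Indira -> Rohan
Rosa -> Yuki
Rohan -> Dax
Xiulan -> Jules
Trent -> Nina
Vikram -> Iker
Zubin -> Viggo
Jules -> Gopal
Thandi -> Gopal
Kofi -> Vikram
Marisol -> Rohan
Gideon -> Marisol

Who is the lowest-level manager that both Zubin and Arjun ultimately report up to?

Rohan

Zubin's chain of managers is Viggo, Zinnia, Rohan, Dax, Dilnoza. Arjun's chain of managers is Kofi, Vikram, Iker, Rohan, Dax, Dilnoza. The first manager that appears in both chains is Rohan.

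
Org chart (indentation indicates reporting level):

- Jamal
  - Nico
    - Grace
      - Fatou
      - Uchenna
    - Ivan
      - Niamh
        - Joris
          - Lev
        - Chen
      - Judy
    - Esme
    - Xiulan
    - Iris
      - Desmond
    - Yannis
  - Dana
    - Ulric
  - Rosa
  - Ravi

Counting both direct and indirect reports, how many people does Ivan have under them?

Ivan directly manages Niamh, Judy. Under Niamh: Chen, Joris, Lev (3). Judy has no reports. So Ivan's organization is 2 direct reports plus everyone under them: 4 + 1 = 5.

5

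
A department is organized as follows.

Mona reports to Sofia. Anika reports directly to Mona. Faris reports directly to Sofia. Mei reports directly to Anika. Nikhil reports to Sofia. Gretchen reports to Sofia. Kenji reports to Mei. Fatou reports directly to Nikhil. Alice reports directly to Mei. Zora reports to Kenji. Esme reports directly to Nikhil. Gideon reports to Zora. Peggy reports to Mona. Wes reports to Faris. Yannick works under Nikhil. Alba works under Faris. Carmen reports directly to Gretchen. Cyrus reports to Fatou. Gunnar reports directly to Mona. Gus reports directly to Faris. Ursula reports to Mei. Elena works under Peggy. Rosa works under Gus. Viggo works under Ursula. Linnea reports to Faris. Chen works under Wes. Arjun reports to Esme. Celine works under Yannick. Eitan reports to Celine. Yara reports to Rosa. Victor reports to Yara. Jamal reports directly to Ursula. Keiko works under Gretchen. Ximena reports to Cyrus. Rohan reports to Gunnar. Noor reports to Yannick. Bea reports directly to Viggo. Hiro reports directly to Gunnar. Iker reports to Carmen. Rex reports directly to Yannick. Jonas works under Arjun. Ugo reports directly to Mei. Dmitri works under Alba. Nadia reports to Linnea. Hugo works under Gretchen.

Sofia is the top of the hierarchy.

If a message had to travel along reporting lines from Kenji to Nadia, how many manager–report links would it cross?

Kenji is 4 levels below Sofia, and Nadia is 3 levels below Sofia (their lowest common manager). The shortest path runs up from Kenji to Sofia and back down to Nadia: 4 + 3 = 7 links.

7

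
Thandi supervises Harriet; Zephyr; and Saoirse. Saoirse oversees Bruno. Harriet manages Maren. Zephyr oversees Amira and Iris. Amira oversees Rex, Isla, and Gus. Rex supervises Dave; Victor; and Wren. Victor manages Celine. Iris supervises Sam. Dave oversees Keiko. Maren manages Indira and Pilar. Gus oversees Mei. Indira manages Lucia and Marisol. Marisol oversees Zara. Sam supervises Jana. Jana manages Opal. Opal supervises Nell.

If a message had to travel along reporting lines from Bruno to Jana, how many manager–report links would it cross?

6

Bruno is 2 levels below Thandi, and Jana is 4 levels below Thandi (their lowest common manager). The shortest path runs up from Bruno to Thandi and back down to Jana: 2 + 4 = 6 links.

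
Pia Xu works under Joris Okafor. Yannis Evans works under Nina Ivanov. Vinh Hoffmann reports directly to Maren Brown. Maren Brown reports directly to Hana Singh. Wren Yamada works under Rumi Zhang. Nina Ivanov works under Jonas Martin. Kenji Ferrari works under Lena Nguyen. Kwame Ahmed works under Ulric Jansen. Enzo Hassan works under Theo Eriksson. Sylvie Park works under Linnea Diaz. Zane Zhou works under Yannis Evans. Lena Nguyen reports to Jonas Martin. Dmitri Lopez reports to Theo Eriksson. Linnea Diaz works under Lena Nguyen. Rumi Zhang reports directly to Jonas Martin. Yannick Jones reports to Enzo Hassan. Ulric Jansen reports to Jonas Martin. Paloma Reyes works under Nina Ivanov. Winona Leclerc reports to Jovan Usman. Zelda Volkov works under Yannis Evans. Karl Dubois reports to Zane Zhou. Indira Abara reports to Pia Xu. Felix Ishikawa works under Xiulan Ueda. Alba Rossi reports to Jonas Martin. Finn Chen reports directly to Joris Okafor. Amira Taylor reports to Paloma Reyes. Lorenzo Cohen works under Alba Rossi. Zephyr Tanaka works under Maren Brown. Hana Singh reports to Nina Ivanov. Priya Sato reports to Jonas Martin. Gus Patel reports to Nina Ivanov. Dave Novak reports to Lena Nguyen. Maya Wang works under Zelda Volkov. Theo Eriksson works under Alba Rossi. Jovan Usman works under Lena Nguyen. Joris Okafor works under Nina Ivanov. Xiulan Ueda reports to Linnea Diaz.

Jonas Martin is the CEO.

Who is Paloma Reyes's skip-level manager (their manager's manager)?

Paloma Reyes reports to Nina Ivanov, and Nina Ivanov reports to Jonas Martin. So Paloma Reyes's skip-level manager is Jonas Martin.

Jonas Martin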